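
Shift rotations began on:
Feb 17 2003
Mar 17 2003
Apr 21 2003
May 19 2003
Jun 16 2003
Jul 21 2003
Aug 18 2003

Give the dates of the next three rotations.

Sep 15 2003, Oct 20 2003, Nov 17 2003

These are Mondays at 28- or 35-day spacing (28, 35, 28, 28, 35, 28).
The pattern: 3rd Monday of the month.
September 2003 — 3rd Monday is Sep 15 2003.
October 2003 — 3rd Monday is Oct 20 2003.
3rd Monday of November 2003: Nov 17 2003.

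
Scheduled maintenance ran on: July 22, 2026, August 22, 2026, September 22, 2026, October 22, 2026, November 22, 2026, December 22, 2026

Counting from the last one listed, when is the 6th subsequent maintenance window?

The day-of-month is always 22 (31, 31, 30, 31, 30 days between events).
So this recurs on the 22nd of each month.
January 2027: January 22, 2027.
Next: February 2027 → February 22, 2027.
March 2027: March 22, 2027.
Next: April 2027 → April 22, 2027.
Next: May 2027 → May 22, 2027.
Next: June 2027 → June 22, 2027.

June 22, 2027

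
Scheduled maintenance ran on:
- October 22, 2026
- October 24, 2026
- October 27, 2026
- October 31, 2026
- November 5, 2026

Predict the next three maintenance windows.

November 11, 2026; November 18, 2026; November 26, 2026

The spacing grows by 1 each time: 2, 3, 4, 5 days.
Next gap: 6 days. November 5, 2026 + 6 days = November 11, 2026.
Next gap: 7 days. November 11, 2026 + 7 days = November 18, 2026.
Next gap: 8 days. November 18, 2026 + 8 days = November 26, 2026.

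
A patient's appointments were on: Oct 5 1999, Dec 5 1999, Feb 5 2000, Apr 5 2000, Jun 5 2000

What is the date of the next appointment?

Aug 5 2000

Gaps: 61, 62, 60, 61 days — not constant. Every event is on the 5th of the month.
Pattern: the 5th of every 2 months.
Next: August 2000 → Aug 5 2000.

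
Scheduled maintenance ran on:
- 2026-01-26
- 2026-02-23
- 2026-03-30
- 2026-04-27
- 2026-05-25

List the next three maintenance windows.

2026-06-29, 2026-07-27, 2026-08-31

These are Mondays with 28, 35, 28, 28-day gaps.
Each is the final Monday of its month — 2026-03-30 is past the 28th, so '4th Monday' doesn't fit.
Last Monday of June 2026: 2026-06-29.
July 2026 ends with Monday 2026-07-27.
Last Monday of August 2026: 2026-08-31.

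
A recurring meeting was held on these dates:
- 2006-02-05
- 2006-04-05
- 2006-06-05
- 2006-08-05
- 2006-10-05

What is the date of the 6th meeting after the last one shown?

2007-10-05

Gaps: 59, 61, 61, 61 days — not constant. Every event is on the 5th of the month.
Pattern: the 5th of every 2 months.
December 2006: 2006-12-05.
February 2007: 2007-02-05.
April 2007: 2007-04-05.
Next: June 2007 → 2007-06-05.
Next: August 2007 → 2007-08-05.
Next: October 2007 → 2007-10-05.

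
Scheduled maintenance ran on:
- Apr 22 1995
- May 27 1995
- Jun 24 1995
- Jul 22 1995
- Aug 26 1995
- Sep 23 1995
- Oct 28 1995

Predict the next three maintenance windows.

Nov 25 1995, Dec 23 1995, Jan 27 1996

Gaps: 35, 28, 28, 35, 28, 35 days — a mix of 28 and 35. Every date is a Saturday.
Each is the 4th Saturday of its month.
4th Saturday of November 1995: Nov 25 1995.
4th Saturday of December 1995: Dec 23 1995.
4th Saturday of January 1996: Jan 27 1996.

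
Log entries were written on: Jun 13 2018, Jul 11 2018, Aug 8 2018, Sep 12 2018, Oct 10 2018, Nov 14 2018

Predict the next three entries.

Dec 12 2018, Jan 9 2019, Feb 13 2019

Gaps: 28, 28, 35, 28, 35 days — a mix of 28 and 35. Every date is a Wednesday.
Each is the 2nd Wednesday of its month.
December 2018 — 2nd Wednesday is Dec 12 2018.
2nd Wednesday of January 2019: Jan 9 2019.
February 2019 — 2nd Wednesday is Feb 13 2019.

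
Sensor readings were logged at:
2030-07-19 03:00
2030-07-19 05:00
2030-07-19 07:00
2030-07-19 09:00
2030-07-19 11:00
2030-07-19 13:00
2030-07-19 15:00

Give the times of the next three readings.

Spacing: 2, 2, 2, 2, 2, 2 h — constant 2 h.
2030-07-19 15:00 + 2 h = 2030-07-19 17:00.
2030-07-19 17:00 + 2 h = 2030-07-19 19:00.
2030-07-19 19:00 + 2 h = 2030-07-19 21:00.

2030-07-19 17:00, 2030-07-19 19:00, 2030-07-19 21:00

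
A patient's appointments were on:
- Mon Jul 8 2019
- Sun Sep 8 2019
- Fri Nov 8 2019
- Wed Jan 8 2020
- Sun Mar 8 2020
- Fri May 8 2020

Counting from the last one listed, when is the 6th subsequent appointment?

Each date is the 8th; the gaps (62, 61, 61, 60, 61) track the month lengths.
The rule is the 8th of every 2 months.
Next: July 2020 → Wed Jul 8 2020.
September 2020: Tue Sep 8 2020.
November 2020: Sun Nov 8 2020.
January 2021: Fri Jan 8 2021.
March 2021: Mon Mar 8 2021.
Next: May 2021 → Sat May 8 2021.

Sat May 8 2021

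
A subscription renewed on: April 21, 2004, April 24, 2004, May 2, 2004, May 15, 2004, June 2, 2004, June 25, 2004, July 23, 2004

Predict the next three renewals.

Gaps: 3, 8, 13, 18, 23, 28 days — each gap is 5 larger than the previous one.
Next gap: 33 days. July 23, 2004 + 33 days = August 25, 2004.
Next gap: 38 days. August 25, 2004 + 38 days = October 2, 2004.
Next gap: 43 days. October 2, 2004 + 43 days = November 14, 2004.

August 25, 2004; October 2, 2004; November 14, 2004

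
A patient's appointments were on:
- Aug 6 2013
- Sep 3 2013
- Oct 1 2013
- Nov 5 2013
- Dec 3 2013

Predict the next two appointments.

Gaps: 28, 28, 35, 28 days — a mix of 28 and 35. Every date is a Tuesday.
Each is the 1st Tuesday of its month.
January 2014 — 1st Tuesday is Jan 7 2014.
1st Tuesday of February 2014: Feb 4 2014.

Jan 7 2014, Feb 4 2014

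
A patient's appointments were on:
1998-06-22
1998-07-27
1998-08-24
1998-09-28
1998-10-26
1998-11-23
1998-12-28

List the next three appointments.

These are Mondays at 28- or 35-day spacing (35, 28, 35, 28, 28, 35).
The pattern: 4th Monday of the month.
4th Monday of January 1999: 1999-01-25.
4th Monday of February 1999: 1999-02-22.
March 1999 — 4th Monday is 1999-03-22.

1999-01-25, 1999-02-22, 1999-03-22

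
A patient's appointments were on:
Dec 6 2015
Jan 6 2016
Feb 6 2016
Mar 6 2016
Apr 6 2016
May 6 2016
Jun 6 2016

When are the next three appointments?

Jul 6 2016, Aug 6 2016, Sep 6 2016

Gaps: 31, 31, 29, 31, 30, 31 days — not constant. Every event is on the 6th of the month.
Pattern: the 6th of each month.
July 2016: Jul 6 2016.
August 2016: Aug 6 2016.
Next: September 2016 → Sep 6 2016.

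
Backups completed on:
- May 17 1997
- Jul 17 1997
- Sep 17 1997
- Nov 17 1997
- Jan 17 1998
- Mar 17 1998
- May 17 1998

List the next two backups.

Jul 17 1998, Sep 17 1998

Gaps: 61, 62, 61, 61, 59, 61 days — not constant. Every event is on the 17th of the month.
Pattern: the 17th of every 2 months.
July 1998: Jul 17 1998.
September 1998: Sep 17 1998.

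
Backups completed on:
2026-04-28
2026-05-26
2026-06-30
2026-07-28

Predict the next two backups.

All Tuesdays; the gaps (28, 35, 28) vary with month length.
This is the last Tuesday of each month.
Last Tuesday of August 2026: 2026-08-25.
Last Tuesday of September 2026: 2026-09-29.

2026-08-25, 2026-09-29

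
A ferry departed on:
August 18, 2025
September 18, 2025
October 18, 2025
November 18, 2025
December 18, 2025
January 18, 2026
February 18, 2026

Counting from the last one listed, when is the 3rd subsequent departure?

The day-of-month is always 18 (31, 30, 31, 30, 31, 31 days between events).
So this recurs on the 18th of each month.
Next: March 2026 → March 18, 2026.
April 2026: April 18, 2026.
May 2026: May 18, 2026.

May 18, 2026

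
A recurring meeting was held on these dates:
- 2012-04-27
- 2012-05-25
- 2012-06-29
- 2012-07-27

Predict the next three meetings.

These are Fridays with 28, 35, 28-day gaps.
Each is the final Friday of its month — 2012-06-29 is past the 28th, so '4th Friday' doesn't fit.
Last Friday of August 2012: 2012-08-31.
September 2012 ends with Friday 2012-09-28.
October 2012 ends with Friday 2012-10-26.

2012-08-31, 2012-09-28, 2012-10-26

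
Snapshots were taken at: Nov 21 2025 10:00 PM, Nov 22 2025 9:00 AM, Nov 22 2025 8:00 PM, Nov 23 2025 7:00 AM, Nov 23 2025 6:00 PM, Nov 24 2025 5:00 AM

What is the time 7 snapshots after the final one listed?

Nov 27 2025 10:00 AM

Spacing: 11, 11, 11, 11, 11 h — constant 11 h.
Nov 24 2025 5:00 AM + 11 h = Nov 24 2025 4:00 PM.
Nov 24 2025 4:00 PM + 11 h = Nov 25 2025 3:00 AM.
Nov 25 2025 3:00 AM + 11 h = Nov 25 2025 2:00 PM.
Nov 25 2025 2:00 PM + 11 h = Nov 26 2025 1:00 AM.
Nov 26 2025 1:00 AM + 11 h = Nov 26 2025 12:00 PM.
Nov 26 2025 12:00 PM + 11 h = Nov 26 2025 11:00 PM.
Nov 26 2025 11:00 PM + 11 h = Nov 27 2025 10:00 AM.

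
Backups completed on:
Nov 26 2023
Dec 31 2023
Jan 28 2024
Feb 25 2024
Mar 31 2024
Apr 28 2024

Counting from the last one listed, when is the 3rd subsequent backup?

These are Sundays with 35, 28, 28, 35, 28-day gaps.
Each is the final Sunday of its month — Dec 31 2023 is past the 28th, so '4th Sunday' doesn't fit.
May 2024 ends with Sunday May 26 2024.
Last Sunday of June 2024: Jun 30 2024.
Last Sunday of July 2024: Jul 28 2024.

Jul 28 2024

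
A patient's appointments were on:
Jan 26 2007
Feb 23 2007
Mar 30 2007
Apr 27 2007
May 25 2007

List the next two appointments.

All Fridays; the gaps (28, 35, 28, 28) vary with month length.
This is the last Friday of each month.
June 2007 ends with Friday Jun 29 2007.
Last Friday of July 2007: Jul 27 2007.

Jun 29 2007, Jul 27 2007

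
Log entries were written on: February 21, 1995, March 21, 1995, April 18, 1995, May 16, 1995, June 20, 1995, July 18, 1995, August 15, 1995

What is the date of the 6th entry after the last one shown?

February 20, 1996

All dates are Tuesdays, 28, 28, 28, 35, 28, 28 days apart.
Specifically, the 3rd Tuesday of each month.
3rd Tuesday of September 1995: September 19, 1995.
3rd Tuesday of October 1995: October 17, 1995.
3rd Tuesday of November 1995: November 21, 1995.
December 1995 — 3rd Tuesday is December 19, 1995.
January 1996 — 3rd Tuesday is January 16, 1996.
3rd Tuesday of February 1996: February 20, 1996.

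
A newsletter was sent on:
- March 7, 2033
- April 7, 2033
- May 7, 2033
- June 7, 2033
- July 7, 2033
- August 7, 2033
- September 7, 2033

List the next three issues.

October 7, 2033; November 7, 2033; December 7, 2033

Gaps: 31, 30, 31, 30, 31, 31 days — not constant. Every event is on the 7th of the month.
Pattern: the 7th of each month.
Next: October 2033 → October 7, 2033.
Next: November 2033 → November 7, 2033.
December 2033: December 7, 2033.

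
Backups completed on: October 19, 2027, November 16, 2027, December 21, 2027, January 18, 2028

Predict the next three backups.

These are Tuesdays at 28- or 35-day spacing (28, 35, 28).
The pattern: 3rd Tuesday of the month.
3rd Tuesday of February 2028: February 15, 2028.
March 2028 — 3rd Tuesday is March 21, 2028.
April 2028 — 3rd Tuesday is April 18, 2028.

February 15, 2028; March 21, 2028; April 18, 2028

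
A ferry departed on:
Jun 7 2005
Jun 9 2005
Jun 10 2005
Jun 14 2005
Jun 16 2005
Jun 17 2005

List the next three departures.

Jun 21 2005, Jun 23 2005, Jun 24 2005

Every event lands on a Tuesday or Thursday or Friday (gaps cycle 2, 1, 4, 2, 1).
So the schedule is: every Tuesday, Thursday and Friday.
The following Tuesday is Jun 21 2005.
The following Thursday is Jun 23 2005.
Next Friday: Jun 24 2005.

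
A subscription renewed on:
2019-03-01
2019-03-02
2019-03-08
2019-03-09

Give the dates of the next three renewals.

2019-03-15, 2019-03-16, 2019-03-22

The gap pattern 1, 6, 1 repeats every 2 events.
These are the Fridays and Saturdays of each week.
The following Friday is 2019-03-15.
The following Saturday is 2019-03-16.
Next Friday: 2019-03-22.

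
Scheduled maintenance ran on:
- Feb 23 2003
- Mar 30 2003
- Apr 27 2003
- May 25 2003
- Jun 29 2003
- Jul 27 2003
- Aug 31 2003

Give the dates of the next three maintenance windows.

These are Sundays with 35, 28, 28, 35, 28, 35-day gaps.
Each is the final Sunday of its month — Mar 30 2003 is past the 28th, so '4th Sunday' doesn't fit.
Last Sunday of September 2003: Sep 28 2003.
October 2003 ends with Sunday Oct 26 2003.
Last Sunday of November 2003: Nov 30 2003.

Sep 28 2003, Oct 26 2003, Nov 30 2003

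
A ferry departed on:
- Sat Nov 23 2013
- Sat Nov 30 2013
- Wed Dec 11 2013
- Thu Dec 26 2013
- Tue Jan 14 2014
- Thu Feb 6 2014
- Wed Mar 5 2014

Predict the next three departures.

Intervals are 7, 11, 15, 19, 23, 27 days — an arithmetic progression with common difference 4.
Next gap: 31 days. Wed Mar 5 2014 + 31 days = Sat Apr 5 2014.
Next gap: 35 days. Sat Apr 5 2014 + 35 days = Sat May 10 2014.
Next gap: 39 days. Sat May 10 2014 + 39 days = Wed Jun 18 2014.

Sat Apr 5 2014, Sat May 10 2014, Wed Jun 18 2014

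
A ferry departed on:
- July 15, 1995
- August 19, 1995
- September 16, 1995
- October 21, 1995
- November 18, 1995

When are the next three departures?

These are Saturdays at 28- or 35-day spacing (35, 28, 35, 28).
The pattern: 3rd Saturday of the month.
December 1995 — 3rd Saturday is December 16, 1995.
January 1996 — 3rd Saturday is January 20, 1996.
3rd Saturday of February 1996: February 17, 1996.

December 16, 1995; January 20, 1996; February 17, 1996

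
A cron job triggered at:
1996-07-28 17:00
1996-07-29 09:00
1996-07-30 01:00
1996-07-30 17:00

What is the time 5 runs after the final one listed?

1996-08-03 01:00

Spacing: 16, 16, 16 h — constant 16 h.
1996-07-30 17:00 + 16 h = 1996-07-31 09:00.
1996-07-31 09:00 + 16 h = 1996-08-01 01:00.
1996-08-01 01:00 + 16 h = 1996-08-01 17:00.
1996-08-01 17:00 + 16 h = 1996-08-02 09:00.
1996-08-02 09:00 + 16 h = 1996-08-03 01:00.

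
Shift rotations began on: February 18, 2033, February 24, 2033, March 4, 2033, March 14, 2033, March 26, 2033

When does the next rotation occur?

April 9, 2033

Intervals are 6, 8, 10, 12 days — an arithmetic progression with common difference 2.
Next gap: 14 days. March 26, 2033 + 14 days = April 9, 2033.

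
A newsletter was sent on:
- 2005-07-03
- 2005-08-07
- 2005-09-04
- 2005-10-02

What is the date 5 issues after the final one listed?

2006-03-05

Gaps: 35, 28, 28 days — a mix of 28 and 35. Every date is a Sunday.
Each is the 1st Sunday of its month.
November 2005 — 1st Sunday is 2005-11-06.
December 2005 — 1st Sunday is 2005-12-04.
1st Sunday of January 2006: 2006-01-01.
February 2006 — 1st Sunday is 2006-02-05.
1st Sunday of March 2006: 2006-03-05.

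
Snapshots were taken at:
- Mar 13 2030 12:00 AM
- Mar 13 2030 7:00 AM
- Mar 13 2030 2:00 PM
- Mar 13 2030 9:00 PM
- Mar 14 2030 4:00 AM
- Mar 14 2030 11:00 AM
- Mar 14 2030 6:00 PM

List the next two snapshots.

Mar 15 2030 1:00 AM, Mar 15 2030 8:00 AM

Spacing: 7, 7, 7, 7, 7, 7 h — constant 7 h.
Mar 14 2030 6:00 PM + 7 h = Mar 15 2030 1:00 AM.
Mar 15 2030 1:00 AM + 7 h = Mar 15 2030 8:00 AM.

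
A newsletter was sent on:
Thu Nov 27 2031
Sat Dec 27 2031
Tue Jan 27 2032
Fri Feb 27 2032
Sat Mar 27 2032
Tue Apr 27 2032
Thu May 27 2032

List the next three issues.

The day-of-month is always 27 (30, 31, 31, 29, 31, 30 days between events).
So this recurs on the 27th of each month.
June 2032: Sun Jun 27 2032.
July 2032: Tue Jul 27 2032.
Next: August 2032 → Fri Aug 27 2032.

Sun Jun 27 2032, Tue Jul 27 2032, Fri Aug 27 2032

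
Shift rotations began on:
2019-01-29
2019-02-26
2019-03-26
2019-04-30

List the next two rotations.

These are Tuesdays with 28, 28, 35-day gaps.
Each is the final Tuesday of its month — 2019-01-29 is past the 28th, so '4th Tuesday' doesn't fit.
Last Tuesday of May 2019: 2019-05-28.
June 2019 ends with Tuesday 2019-06-25.

2019-05-28, 2019-06-25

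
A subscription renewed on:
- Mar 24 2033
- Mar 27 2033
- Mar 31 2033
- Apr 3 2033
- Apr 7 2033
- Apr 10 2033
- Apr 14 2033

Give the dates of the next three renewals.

The gap pattern 3, 4, 3, 4, 3, 4 repeats every 2 events.
These are the Thursdays and Sundays of each week.
The following Sunday is Apr 17 2033.
Next Thursday: Apr 21 2033.
Next Sunday: Apr 24 2033.

Apr 17 2033, Apr 21 2033, Apr 24 2033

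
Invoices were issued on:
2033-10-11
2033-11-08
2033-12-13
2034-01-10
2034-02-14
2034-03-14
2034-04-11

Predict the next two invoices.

2034-05-09, 2034-06-13

All dates are Tuesdays, 28, 35, 28, 35, 28, 28 days apart.
Specifically, the 2nd Tuesday of each month.
May 2034 — 2nd Tuesday is 2034-05-09.
2nd Tuesday of June 2034: 2034-06-13.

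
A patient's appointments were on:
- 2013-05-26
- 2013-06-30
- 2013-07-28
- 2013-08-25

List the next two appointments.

2013-09-29, 2013-10-27

These are Sundays with 35, 28, 28-day gaps.
Each is the final Sunday of its month — 2013-06-30 is past the 28th, so '4th Sunday' doesn't fit.
September 2013 ends with Sunday 2013-09-29.
October 2013 ends with Sunday 2013-10-27.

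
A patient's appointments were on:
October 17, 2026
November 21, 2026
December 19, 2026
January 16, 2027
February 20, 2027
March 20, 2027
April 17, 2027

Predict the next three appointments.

Gaps: 35, 28, 28, 35, 28, 28 days — a mix of 28 and 35. Every date is a Saturday.
Each is the 3rd Saturday of its month.
May 2027 — 3rd Saturday is May 15, 2027.
June 2027 — 3rd Saturday is June 19, 2027.
3rd Saturday of July 2027: July 17, 2027.

May 15, 2027; June 19, 2027; July 17, 2027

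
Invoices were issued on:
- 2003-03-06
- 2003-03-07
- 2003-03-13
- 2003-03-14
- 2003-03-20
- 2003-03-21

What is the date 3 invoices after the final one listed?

Gaps: 1, 6, 1, 6, 1 days — not constant, but cyclic with period 2.
The events fall on every Thursday and Friday.
Next Thursday: 2003-03-27.
Next Friday: 2003-03-28.
Next Thursday: 2003-04-03.

2003-04-03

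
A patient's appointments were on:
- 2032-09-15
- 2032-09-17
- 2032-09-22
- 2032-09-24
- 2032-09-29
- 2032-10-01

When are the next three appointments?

2032-10-06, 2032-10-08, 2032-10-13

The gap pattern 2, 5, 2, 5, 2 repeats every 2 events.
These are the Wednesdays and Fridays of each week.
Next Wednesday: 2032-10-06.
Next Friday: 2032-10-08.
Next Wednesday: 2032-10-13.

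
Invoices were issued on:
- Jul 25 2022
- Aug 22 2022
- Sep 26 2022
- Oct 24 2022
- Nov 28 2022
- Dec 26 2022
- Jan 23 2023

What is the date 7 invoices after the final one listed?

All dates are Mondays, 28, 35, 28, 35, 28, 28 days apart.
Specifically, the 4th Monday of each month.
February 2023 — 4th Monday is Feb 27 2023.
4th Monday of March 2023: Mar 27 2023.
4th Monday of April 2023: Apr 24 2023.
May 2023 — 4th Monday is May 22 2023.
June 2023 — 4th Monday is Jun 26 2023.
July 2023 — 4th Monday is Jul 24 2023.
4th Monday of August 2023: Aug 28 2023.

Aug 28 2023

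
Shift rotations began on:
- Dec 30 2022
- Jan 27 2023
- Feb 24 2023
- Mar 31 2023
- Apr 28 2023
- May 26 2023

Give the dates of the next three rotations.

All Fridays; the gaps (28, 28, 35, 28, 28) vary with month length.
This is the last Friday of each month.
June 2023 ends with Friday Jun 30 2023.
July 2023 ends with Friday Jul 28 2023.
Last Friday of August 2023: Aug 25 2023.

Jun 30 2023, Jul 28 2023, Aug 25 2023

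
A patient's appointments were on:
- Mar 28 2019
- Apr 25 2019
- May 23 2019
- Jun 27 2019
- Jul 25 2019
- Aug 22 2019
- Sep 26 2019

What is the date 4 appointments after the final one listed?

All dates are Thursdays, 28, 28, 35, 28, 28, 35 days apart.
Specifically, the 4th Thursday of each month.
4th Thursday of October 2019: Oct 24 2019.
4th Thursday of November 2019: Nov 28 2019.
December 2019 — 4th Thursday is Dec 26 2019.
January 2020 — 4th Thursday is Jan 23 2020.

Jan 23 2020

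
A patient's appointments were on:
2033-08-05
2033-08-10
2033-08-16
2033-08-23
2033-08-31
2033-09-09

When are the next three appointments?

2033-09-19, 2033-09-30, 2033-10-12

Intervals are 5, 6, 7, 8, 9 days — an arithmetic progression with common difference 1.
Next gap: 10 days. 2033-09-09 + 10 days = 2033-09-19.
Next gap: 11 days. 2033-09-19 + 11 days = 2033-09-30.
Next gap: 12 days. 2033-09-30 + 12 days = 2033-10-12.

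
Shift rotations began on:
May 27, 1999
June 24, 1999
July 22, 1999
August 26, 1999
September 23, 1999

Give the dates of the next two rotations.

October 28, 1999; November 25, 1999

Gaps: 28, 28, 35, 28 days — a mix of 28 and 35. Every date is a Thursday.
Each is the 4th Thursday of its month.
4th Thursday of October 1999: October 28, 1999.
November 1999 — 4th Thursday is November 25, 1999.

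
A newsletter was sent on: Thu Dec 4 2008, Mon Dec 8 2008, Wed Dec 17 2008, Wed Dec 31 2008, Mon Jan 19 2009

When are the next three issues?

Thu Feb 12 2009, Fri Mar 13 2009, Thu Apr 16 2009

Gaps: 4, 9, 14, 19 days — each gap is 5 larger than the previous one.
Next gap: 24 days. Mon Jan 19 2009 + 24 days = Thu Feb 12 2009.
Next gap: 29 days. Thu Feb 12 2009 + 29 days = Fri Mar 13 2009.
Next gap: 34 days. Fri Mar 13 2009 + 34 days = Thu Apr 16 2009.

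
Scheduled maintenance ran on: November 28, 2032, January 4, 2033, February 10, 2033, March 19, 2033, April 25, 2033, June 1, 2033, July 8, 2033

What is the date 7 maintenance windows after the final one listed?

March 24, 2034

The spacing is 37, 37, 37, 37, 37, 37 days — always 37 days.
July 8, 2033 + 37 days = August 14, 2033.
August 14, 2033 + 37 days = September 20, 2033.
September 20, 2033 + 37 days = October 27, 2033.
October 27, 2033 + 37 days = December 3, 2033.
December 3, 2033 + 37 days = January 9, 2034.
January 9, 2034 + 37 days = February 15, 2034.
February 15, 2034 + 37 days = March 24, 2034.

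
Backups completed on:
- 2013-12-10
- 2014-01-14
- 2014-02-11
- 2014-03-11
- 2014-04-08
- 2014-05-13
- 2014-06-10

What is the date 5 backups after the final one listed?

2014-11-11

All dates are Tuesdays, 35, 28, 28, 28, 35, 28 days apart.
Specifically, the 2nd Tuesday of each month.
2nd Tuesday of July 2014: 2014-07-08.
August 2014 — 2nd Tuesday is 2014-08-12.
2nd Tuesday of September 2014: 2014-09-09.
October 2014 — 2nd Tuesday is 2014-10-14.
November 2014 — 2nd Tuesday is 2014-11-11.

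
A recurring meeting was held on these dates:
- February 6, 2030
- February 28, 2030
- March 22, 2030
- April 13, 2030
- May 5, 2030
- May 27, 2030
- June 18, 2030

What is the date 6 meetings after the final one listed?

Gaps between consecutive events: 22, 22, 22, 22, 22, 22 days — a constant 22-day interval.
June 18, 2030 + 22 days = July 10, 2030.
July 10, 2030 + 22 days = August 1, 2030.
August 1, 2030 + 22 days = August 23, 2030.
August 23, 2030 + 22 days = September 14, 2030.
September 14, 2030 + 22 days = October 6, 2030.
October 6, 2030 + 22 days = October 28, 2030.

October 28, 2030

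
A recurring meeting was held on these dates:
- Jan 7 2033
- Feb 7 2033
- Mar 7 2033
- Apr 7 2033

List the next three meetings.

Gaps: 31, 28, 31 days — not constant. Every event is on the 7th of the month.
Pattern: the 7th of each month.
Next: May 2033 → May 7 2033.
Next: June 2033 → Jun 7 2033.
Next: July 2033 → Jul 7 2033.

May 7 2033, Jun 7 2033, Jul 7 2033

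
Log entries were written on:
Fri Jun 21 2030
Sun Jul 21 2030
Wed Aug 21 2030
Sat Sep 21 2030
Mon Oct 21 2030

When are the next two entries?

Thu Nov 21 2030, Sat Dec 21 2030

The day-of-month is always 21 (30, 31, 31, 30 days between events).
So this recurs on the 21st of each month.
Next: November 2030 → Thu Nov 21 2030.
December 2030: Sat Dec 21 2030.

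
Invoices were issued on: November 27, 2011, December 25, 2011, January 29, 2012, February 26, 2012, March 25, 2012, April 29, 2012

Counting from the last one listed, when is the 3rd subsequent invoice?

July 29, 2012

These are Sundays with 28, 35, 28, 28, 35-day gaps.
Each is the final Sunday of its month — January 29, 2012 is past the 28th, so '4th Sunday' doesn't fit.
Last Sunday of May 2012: May 27, 2012.
June 2012 ends with Sunday June 24, 2012.
Last Sunday of July 2012: July 29, 2012.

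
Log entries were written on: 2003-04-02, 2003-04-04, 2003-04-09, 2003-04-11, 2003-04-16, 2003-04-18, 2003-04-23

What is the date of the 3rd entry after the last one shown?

The gap pattern 2, 5, 2, 5, 2, 5 repeats every 2 events.
These are the Wednesdays and Fridays of each week.
The following Friday is 2003-04-25.
The following Wednesday is 2003-04-30.
Next Friday: 2003-05-02.

2003-05-02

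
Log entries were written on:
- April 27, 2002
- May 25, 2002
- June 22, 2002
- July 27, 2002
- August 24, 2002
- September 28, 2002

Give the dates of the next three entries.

October 26, 2002; November 23, 2002; December 28, 2002

Gaps: 28, 28, 35, 28, 35 days — a mix of 28 and 35. Every date is a Saturday.
Each is the 4th Saturday of its month.
October 2002 — 4th Saturday is October 26, 2002.
November 2002 — 4th Saturday is November 23, 2002.
December 2002 — 4th Saturday is December 28, 2002.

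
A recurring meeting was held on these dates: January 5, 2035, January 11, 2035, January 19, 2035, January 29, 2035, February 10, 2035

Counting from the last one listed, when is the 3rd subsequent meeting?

March 30, 2035

Intervals are 6, 8, 10, 12 days — an arithmetic progression with common difference 2.
Next gap: 14 days. February 10, 2035 + 14 days = February 24, 2035.
Next gap: 16 days. February 24, 2035 + 16 days = March 12, 2035.
Next gap: 18 days. March 12, 2035 + 18 days = March 30, 2035.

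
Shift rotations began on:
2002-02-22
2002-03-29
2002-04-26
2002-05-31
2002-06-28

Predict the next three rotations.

All Fridays; the gaps (35, 28, 35, 28) vary with month length.
This is the last Friday of each month.
July 2002 ends with Friday 2002-07-26.
August 2002 ends with Friday 2002-08-30.
Last Friday of September 2002: 2002-09-27.

2002-07-26, 2002-08-30, 2002-09-27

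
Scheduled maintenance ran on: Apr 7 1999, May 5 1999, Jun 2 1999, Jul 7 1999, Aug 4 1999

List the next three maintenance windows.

Gaps: 28, 28, 35, 28 days — a mix of 28 and 35. Every date is a Wednesday.
Each is the 1st Wednesday of its month.
September 1999 — 1st Wednesday is Sep 1 1999.
October 1999 — 1st Wednesday is Oct 6 1999.
1st Wednesday of November 1999: Nov 3 1999.

Sep 1 1999, Oct 6 1999, Nov 3 1999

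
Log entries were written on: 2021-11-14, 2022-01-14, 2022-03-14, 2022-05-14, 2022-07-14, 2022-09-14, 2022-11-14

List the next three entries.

2023-01-14, 2023-03-14, 2023-05-14

The day-of-month is always 14 (61, 59, 61, 61, 62, 61 days between events).
So this recurs on the 14th of every 2 months.
Next: January 2023 → 2023-01-14.
March 2023: 2023-03-14.
Next: May 2023 → 2023-05-14.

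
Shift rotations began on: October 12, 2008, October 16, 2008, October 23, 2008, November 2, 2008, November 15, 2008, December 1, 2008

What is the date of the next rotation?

Intervals are 4, 7, 10, 13, 16 days — an arithmetic progression with common difference 3.
Next gap: 19 days. December 1, 2008 + 19 days = December 20, 2008.

December 20, 2008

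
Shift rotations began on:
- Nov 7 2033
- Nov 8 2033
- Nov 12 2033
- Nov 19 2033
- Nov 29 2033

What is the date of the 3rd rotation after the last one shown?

Jan 16 2034

Intervals are 1, 4, 7, 10 days — an arithmetic progression with common difference 3.
Next gap: 13 days. Nov 29 2033 + 13 days = Dec 12 2033.
Next gap: 16 days. Dec 12 2033 + 16 days = Dec 28 2033.
Next gap: 19 days. Dec 28 2033 + 19 days = Jan 16 2034.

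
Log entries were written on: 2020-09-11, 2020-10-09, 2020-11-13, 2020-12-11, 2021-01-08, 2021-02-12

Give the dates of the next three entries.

2021-03-12, 2021-04-09, 2021-05-14

All dates are Fridays, 28, 35, 28, 28, 35 days apart.
Specifically, the 2nd Friday of each month.
March 2021 — 2nd Friday is 2021-03-12.
2nd Friday of April 2021: 2021-04-09.
May 2021 — 2nd Friday is 2021-05-14.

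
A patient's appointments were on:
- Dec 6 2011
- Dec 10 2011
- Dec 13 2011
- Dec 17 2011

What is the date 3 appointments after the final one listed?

Gaps: 4, 3, 4 days — not constant, but cyclic with period 2.
The events fall on every Tuesday and Saturday.
The following Tuesday is Dec 20 2011.
The following Saturday is Dec 24 2011.
Next Tuesday: Dec 27 2011.

Dec 27 2011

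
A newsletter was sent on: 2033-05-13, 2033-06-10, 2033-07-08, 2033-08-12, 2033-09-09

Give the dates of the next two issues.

Gaps: 28, 28, 35, 28 days — a mix of 28 and 35. Every date is a Friday.
Each is the 2nd Friday of its month.
2nd Friday of October 2033: 2033-10-14.
November 2033 — 2nd Friday is 2033-11-11.

2033-10-14, 2033-11-11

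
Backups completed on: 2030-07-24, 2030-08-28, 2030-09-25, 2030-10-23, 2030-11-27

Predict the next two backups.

2030-12-25, 2031-01-22

These are Wednesdays at 28- or 35-day spacing (35, 28, 28, 35).
The pattern: 4th Wednesday of the month.
December 2030 — 4th Wednesday is 2030-12-25.
4th Wednesday of January 2031: 2031-01-22.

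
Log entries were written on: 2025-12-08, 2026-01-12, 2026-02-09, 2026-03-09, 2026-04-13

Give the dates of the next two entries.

2026-05-11, 2026-06-08

These are Mondays at 28- or 35-day spacing (35, 28, 28, 35).
The pattern: 2nd Monday of the month.
May 2026 — 2nd Monday is 2026-05-11.
June 2026 — 2nd Monday is 2026-06-08.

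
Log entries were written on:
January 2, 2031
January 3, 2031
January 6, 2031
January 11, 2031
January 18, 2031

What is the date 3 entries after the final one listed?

February 20, 2031

Gaps: 1, 3, 5, 7 days — each gap is 2 larger than the previous one.
Next gap: 9 days. January 18, 2031 + 9 days = January 27, 2031.
Next gap: 11 days. January 27, 2031 + 11 days = February 7, 2031.
Next gap: 13 days. February 7, 2031 + 13 days = February 20, 2031.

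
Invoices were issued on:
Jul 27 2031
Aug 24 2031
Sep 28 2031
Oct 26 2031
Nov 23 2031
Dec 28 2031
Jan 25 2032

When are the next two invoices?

All dates are Sundays, 28, 35, 28, 28, 35, 28 days apart.
Specifically, the 4th Sunday of each month.
4th Sunday of February 2032: Feb 22 2032.
March 2032 — 4th Sunday is Mar 28 2032.

Feb 22 2032, Mar 28 2032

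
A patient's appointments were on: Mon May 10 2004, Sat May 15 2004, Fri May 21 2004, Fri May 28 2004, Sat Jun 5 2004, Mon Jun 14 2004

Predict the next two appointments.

The spacing grows by 1 each time: 5, 6, 7, 8, 9 days.
Next gap: 10 days. Mon Jun 14 2004 + 10 days = Thu Jun 24 2004.
Next gap: 11 days. Thu Jun 24 2004 + 11 days = Mon Jul 5 2004.

Thu Jun 24 2004, Mon Jul 5 2004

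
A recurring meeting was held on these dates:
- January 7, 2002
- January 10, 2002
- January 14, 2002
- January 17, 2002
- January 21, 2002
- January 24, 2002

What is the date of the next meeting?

Every event lands on a Monday or Thursday (gaps cycle 3, 4, 3, 4, 3).
So the schedule is: every Monday and Thursday.
The following Monday is January 28, 2002.

January 28, 2002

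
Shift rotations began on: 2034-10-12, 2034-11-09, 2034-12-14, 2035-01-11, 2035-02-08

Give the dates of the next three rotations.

These are Thursdays at 28- or 35-day spacing (28, 35, 28, 28).
The pattern: 2nd Thursday of the month.
March 2035 — 2nd Thursday is 2035-03-08.
2nd Thursday of April 2035: 2035-04-12.
2nd Thursday of May 2035: 2035-05-10.

2035-03-08, 2035-04-12, 2035-05-10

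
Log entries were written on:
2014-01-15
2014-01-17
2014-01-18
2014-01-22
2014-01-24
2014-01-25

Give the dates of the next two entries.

Every event lands on a Wednesday or Friday or Saturday (gaps cycle 2, 1, 4, 2, 1).
So the schedule is: every Wednesday, Friday and Saturday.
Next Wednesday: 2014-01-29.
The following Friday is 2014-01-31.

2014-01-29, 2014-01-31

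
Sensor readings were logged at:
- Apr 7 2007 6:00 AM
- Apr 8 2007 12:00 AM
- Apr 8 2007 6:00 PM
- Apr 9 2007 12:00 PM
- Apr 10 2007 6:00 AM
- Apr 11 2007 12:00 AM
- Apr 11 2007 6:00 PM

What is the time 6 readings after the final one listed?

The interval is a steady 18 hours (18, 18, 18, 18, 18, 18).
Apr 11 2007 6:00 PM + 18 h = Apr 12 2007 12:00 PM.
Apr 12 2007 12:00 PM + 18 h = Apr 13 2007 6:00 AM.
Apr 13 2007 6:00 AM + 18 h = Apr 14 2007 12:00 AM.
Apr 14 2007 12:00 AM + 18 h = Apr 14 2007 6:00 PM.
Apr 14 2007 6:00 PM + 18 h = Apr 15 2007 12:00 PM.
Apr 15 2007 12:00 PM + 18 h = Apr 16 2007 6:00 AM.

Apr 16 2007 6:00 AM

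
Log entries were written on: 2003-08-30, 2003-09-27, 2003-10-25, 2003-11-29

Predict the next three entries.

2003-12-27, 2004-01-31, 2004-02-28

Every date is a Saturday; gaps 28, 28, 35 days.
Each is the last Saturday of its month (at least one falls on the 29th or later, ruling out '4th Saturday').
Last Saturday of December 2003: 2003-12-27.
January 2004 ends with Saturday 2004-01-31.
Last Saturday of February 2004: 2004-02-28.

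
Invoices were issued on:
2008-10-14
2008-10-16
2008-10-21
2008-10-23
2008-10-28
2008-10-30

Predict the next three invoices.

2008-11-04, 2008-11-06, 2008-11-11

Gaps: 2, 5, 2, 5, 2 days — not constant, but cyclic with period 2.
The events fall on every Tuesday and Thursday.
The following Tuesday is 2008-11-04.
The following Thursday is 2008-11-06.
Next Tuesday: 2008-11-11.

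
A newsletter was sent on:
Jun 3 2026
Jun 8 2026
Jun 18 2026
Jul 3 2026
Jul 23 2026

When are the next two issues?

Gaps: 5, 10, 15, 20 days — each gap is 5 larger than the previous one.
Next gap: 25 days. Jul 23 2026 + 25 days = Aug 17 2026.
Next gap: 30 days. Aug 17 2026 + 30 days = Sep 16 2026.

Aug 17 2026, Sep 16 2026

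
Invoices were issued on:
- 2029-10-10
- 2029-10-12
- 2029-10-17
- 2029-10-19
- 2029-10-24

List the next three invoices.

2029-10-26, 2029-10-31, 2029-11-02

Gaps: 2, 5, 2, 5 days — not constant, but cyclic with period 2.
The events fall on every Wednesday and Friday.
The following Friday is 2029-10-26.
The following Wednesday is 2029-10-31.
The following Friday is 2029-11-02.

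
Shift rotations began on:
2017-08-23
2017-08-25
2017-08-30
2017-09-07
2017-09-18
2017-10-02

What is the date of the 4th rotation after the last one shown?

2017-12-27

Intervals are 2, 5, 8, 11, 14 days — an arithmetic progression with common difference 3.
Next gap: 17 days. 2017-10-02 + 17 days = 2017-10-19.
Next gap: 20 days. 2017-10-19 + 20 days = 2017-11-08.
Next gap: 23 days. 2017-11-08 + 23 days = 2017-12-01.
Next gap: 26 days. 2017-12-01 + 26 days = 2017-12-27.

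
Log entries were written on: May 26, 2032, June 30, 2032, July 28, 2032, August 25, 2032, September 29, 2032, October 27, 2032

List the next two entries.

November 24, 2032; December 29, 2032

These are Wednesdays with 35, 28, 28, 35, 28-day gaps.
Each is the final Wednesday of its month — June 30, 2032 is past the 28th, so '4th Wednesday' doesn't fit.
November 2032 ends with Wednesday November 24, 2032.
Last Wednesday of December 2032: December 29, 2032.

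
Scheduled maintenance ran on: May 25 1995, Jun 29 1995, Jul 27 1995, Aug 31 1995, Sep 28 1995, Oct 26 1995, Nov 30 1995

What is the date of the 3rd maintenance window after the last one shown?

These are Thursdays with 35, 28, 35, 28, 28, 35-day gaps.
Each is the final Thursday of its month — Jun 29 1995 is past the 28th, so '4th Thursday' doesn't fit.
December 1995 ends with Thursday Dec 28 1995.
January 1996 ends with Thursday Jan 25 1996.
February 1996 ends with Thursday Feb 29 1996.

Feb 29 1996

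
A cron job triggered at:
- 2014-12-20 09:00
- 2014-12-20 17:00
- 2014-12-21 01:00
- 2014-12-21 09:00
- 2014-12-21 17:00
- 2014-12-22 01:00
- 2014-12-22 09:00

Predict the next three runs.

The interval is a steady 8 hours (8, 8, 8, 8, 8, 8).
2014-12-22 09:00 + 8 h = 2014-12-22 17:00.
2014-12-22 17:00 + 8 h = 2014-12-23 01:00.
2014-12-23 01:00 + 8 h = 2014-12-23 09:00.

2014-12-22 17:00, 2014-12-23 01:00, 2014-12-23 09:00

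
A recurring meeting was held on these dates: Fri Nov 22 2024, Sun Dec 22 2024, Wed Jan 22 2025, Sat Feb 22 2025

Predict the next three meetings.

Sat Mar 22 2025, Tue Apr 22 2025, Thu May 22 2025

Gaps: 30, 31, 31 days — not constant. Every event is on the 22nd of the month.
Pattern: the 22nd of each month.
March 2025: Sat Mar 22 2025.
Next: April 2025 → Tue Apr 22 2025.
May 2025: Thu May 22 2025.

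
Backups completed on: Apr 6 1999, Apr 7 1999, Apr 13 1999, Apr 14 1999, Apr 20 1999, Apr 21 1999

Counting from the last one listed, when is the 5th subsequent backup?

Gaps: 1, 6, 1, 6, 1 days — not constant, but cyclic with period 2.
The events fall on every Tuesday and Wednesday.
The following Tuesday is Apr 27 1999.
The following Wednesday is Apr 28 1999.
Next Tuesday: May 4 1999.
The following Wednesday is May 5 1999.
Next Tuesday: May 11 1999.

May 11 1999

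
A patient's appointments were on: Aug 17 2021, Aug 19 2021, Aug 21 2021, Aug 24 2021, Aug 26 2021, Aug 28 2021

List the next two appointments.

Gaps: 2, 2, 3, 2, 2 days — not constant, but cyclic with period 3.
The events fall on every Tuesday, Thursday and Saturday.
Next Tuesday: Aug 31 2021.
Next Thursday: Sep 2 2021.

Aug 31 2021, Sep 2 2021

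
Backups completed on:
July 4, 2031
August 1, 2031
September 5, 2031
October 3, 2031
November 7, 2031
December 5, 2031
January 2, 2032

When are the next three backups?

All dates are Fridays, 28, 35, 28, 35, 28, 28 days apart.
Specifically, the 1st Friday of each month.
February 2032 — 1st Friday is February 6, 2032.
1st Friday of March 2032: March 5, 2032.
April 2032 — 1st Friday is April 2, 2032.

February 6, 2032; March 5, 2032; April 2, 2032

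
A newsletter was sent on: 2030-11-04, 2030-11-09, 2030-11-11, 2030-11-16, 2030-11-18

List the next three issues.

2030-11-23, 2030-11-25, 2030-11-30

Every event lands on a Monday or Saturday (gaps cycle 5, 2, 5, 2).
So the schedule is: every Monday and Saturday.
The following Saturday is 2030-11-23.
The following Monday is 2030-11-25.
The following Saturday is 2030-11-30.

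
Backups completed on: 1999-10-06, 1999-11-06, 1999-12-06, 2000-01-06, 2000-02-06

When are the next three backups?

2000-03-06, 2000-04-06, 2000-05-06

Each date is the 6th; the gaps (31, 30, 31, 31) track the month lengths.
The rule is the 6th of each month.
March 2000: 2000-03-06.
Next: April 2000 → 2000-04-06.
May 2000: 2000-05-06.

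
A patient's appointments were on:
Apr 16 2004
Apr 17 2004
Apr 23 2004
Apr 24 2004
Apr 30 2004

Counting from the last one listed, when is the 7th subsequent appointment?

Gaps: 1, 6, 1, 6 days — not constant, but cyclic with period 2.
The events fall on every Friday and Saturday.
Next Saturday: May 1 2004.
Next Friday: May 7 2004.
Next Saturday: May 8 2004.
Next Friday: May 14 2004.
The following Saturday is May 15 2004.
The following Friday is May 21 2004.
Next Saturday: May 22 2004.

May 22 2004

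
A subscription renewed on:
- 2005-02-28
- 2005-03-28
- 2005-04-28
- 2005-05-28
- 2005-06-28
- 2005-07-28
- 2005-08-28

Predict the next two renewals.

Gaps: 28, 31, 30, 31, 30, 31 days — not constant. Every event is on the 28th of the month.
Pattern: the 28th of each month.
September 2005: 2005-09-28.
October 2005: 2005-10-28.

2005-09-28, 2005-10-28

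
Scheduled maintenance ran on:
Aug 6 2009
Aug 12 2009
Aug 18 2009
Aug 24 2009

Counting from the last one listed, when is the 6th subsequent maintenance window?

Sep 29 2009

Every event comes 6 days after the last (6, 6, 6).
Aug 24 2009 + 6 days = Aug 30 2009.
Aug 30 2009 + 6 days = Sep 5 2009.
Sep 5 2009 + 6 days = Sep 11 2009.
Sep 11 2009 + 6 days = Sep 17 2009.
Sep 17 2009 + 6 days = Sep 23 2009.
Sep 23 2009 + 6 days = Sep 29 2009.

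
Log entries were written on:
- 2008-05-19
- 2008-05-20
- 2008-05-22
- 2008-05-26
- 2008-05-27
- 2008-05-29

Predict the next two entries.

2008-06-02, 2008-06-03

The gap pattern 1, 2, 4, 1, 2 repeats every 3 events.
These are the Mondays, Tuesdays and Thursdays of each week.
The following Monday is 2008-06-02.
Next Tuesday: 2008-06-03.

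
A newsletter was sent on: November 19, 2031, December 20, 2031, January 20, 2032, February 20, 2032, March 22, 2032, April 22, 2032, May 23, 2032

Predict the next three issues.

The spacing is 31, 31, 31, 31, 31, 31 days — always 31 days.
May 23, 2032 + 31 days = June 23, 2032.
June 23, 2032 + 31 days = July 24, 2032.
July 24, 2032 + 31 days = August 24, 2032.

June 23, 2032; July 24, 2032; August 24, 2032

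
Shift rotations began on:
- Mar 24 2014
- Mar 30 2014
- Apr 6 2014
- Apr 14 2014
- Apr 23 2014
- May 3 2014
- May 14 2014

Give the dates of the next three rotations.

May 26 2014, Jun 8 2014, Jun 22 2014

The spacing grows by 1 each time: 6, 7, 8, 9, 10, 11 days.
Next gap: 12 days. May 14 2014 + 12 days = May 26 2014.
Next gap: 13 days. May 26 2014 + 13 days = Jun 8 2014.
Next gap: 14 days. Jun 8 2014 + 14 days = Jun 22 2014.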